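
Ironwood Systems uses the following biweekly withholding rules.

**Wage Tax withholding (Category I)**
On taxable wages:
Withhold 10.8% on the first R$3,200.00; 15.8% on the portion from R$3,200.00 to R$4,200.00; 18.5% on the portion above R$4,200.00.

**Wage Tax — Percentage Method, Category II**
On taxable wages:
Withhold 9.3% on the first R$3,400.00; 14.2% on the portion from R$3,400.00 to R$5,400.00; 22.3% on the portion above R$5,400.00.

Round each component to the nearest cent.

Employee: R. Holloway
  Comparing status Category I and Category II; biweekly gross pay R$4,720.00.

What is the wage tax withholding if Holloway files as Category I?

R$599.80

Wage Tax (Category I): taxable = R$4,720.00
  R$503.60 + 18.5% × (R$4,720.00 − R$4,200.00) = R$503.60 + 18.5% × R$520.00 = R$599.80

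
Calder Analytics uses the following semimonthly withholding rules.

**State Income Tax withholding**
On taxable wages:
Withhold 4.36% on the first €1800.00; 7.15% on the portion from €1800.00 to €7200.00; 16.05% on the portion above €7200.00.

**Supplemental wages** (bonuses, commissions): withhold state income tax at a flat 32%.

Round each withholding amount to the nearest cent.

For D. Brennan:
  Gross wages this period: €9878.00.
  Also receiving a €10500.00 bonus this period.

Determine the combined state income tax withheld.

State Income Tax: taxable = €9878.00
  €464.58 + 16.05% × (€9878.00 − €7200.00) = €464.58 + 16.05% × €2678.00 = €894.40
Supplemental (32% flat on bonus): 32% × €10500.00 = €3360.00
Total state income tax: €894.40 + €3360.00 = €4254.40

€4254.40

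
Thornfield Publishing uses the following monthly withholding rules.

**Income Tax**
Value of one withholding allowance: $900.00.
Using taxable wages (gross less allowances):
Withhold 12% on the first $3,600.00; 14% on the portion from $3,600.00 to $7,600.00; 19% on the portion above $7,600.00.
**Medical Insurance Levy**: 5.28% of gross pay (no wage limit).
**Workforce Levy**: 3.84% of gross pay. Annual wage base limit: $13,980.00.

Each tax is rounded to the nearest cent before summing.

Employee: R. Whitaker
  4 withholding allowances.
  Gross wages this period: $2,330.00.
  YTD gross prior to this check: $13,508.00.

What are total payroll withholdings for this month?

Income Tax: taxable = $2,330.00 − 4×$900.00 = $-1,270.00
  Taxable ≤ 0 → $0.00
Medical Insurance Levy: 5.28% × $2,330.00 = $123.02
Workforce Levy: cap $13,980.00 − YTD $13,508.00 = $472.00 subject; 3.84% × $472.00 = $18.12
Total: $0.00 + $123.02 + $18.12 = $141.14

$141.14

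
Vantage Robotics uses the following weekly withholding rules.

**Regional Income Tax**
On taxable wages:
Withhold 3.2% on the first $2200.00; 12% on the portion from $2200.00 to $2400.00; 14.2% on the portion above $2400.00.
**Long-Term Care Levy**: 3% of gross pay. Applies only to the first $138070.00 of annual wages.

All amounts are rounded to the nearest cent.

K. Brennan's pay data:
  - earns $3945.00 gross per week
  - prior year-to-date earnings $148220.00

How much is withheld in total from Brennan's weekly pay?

Regional Income Tax: taxable = $3945.00
  $94.40 + 14.2% × ($3945.00 − $2400.00) = $94.40 + 14.2% × $1545.00 = $313.79
Long-Term Care Levy: YTD $148220.00 ≥ cap $138070.00 → $0.00
Total: $313.79 + $0.00 = $313.79

$313.79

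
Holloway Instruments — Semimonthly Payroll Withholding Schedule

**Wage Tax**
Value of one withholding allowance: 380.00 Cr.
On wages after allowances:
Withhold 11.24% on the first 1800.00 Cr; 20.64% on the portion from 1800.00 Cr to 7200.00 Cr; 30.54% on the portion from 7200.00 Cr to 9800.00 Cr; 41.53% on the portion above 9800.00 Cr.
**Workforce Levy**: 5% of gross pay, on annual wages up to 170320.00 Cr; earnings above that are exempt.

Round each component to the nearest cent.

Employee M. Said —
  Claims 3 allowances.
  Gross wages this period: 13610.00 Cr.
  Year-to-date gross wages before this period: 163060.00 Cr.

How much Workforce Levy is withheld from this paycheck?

363.00 Cr

Workforce Levy: cap 170320.00 Cr − YTD 163060.00 Cr = 7260.00 Cr subject; 5% × 7260.00 Cr = 363.00 Cr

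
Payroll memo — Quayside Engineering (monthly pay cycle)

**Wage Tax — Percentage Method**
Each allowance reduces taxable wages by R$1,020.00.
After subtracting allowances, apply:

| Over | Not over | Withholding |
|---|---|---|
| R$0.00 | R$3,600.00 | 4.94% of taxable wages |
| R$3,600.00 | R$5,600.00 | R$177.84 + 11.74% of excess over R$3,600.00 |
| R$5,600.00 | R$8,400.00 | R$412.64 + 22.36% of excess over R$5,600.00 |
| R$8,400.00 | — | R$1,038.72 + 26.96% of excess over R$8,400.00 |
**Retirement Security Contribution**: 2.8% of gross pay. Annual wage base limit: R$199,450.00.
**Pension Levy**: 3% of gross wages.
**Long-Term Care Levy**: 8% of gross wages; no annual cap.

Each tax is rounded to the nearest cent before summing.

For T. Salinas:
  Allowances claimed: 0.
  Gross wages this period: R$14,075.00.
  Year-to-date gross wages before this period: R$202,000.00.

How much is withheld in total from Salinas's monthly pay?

Wage Tax: taxable = R$14,075.00
  R$1,038.72 + 26.96% × (R$14,075.00 − R$8,400.00) = R$1,038.72 + 26.96% × R$5,675.00 = R$2,568.70
Retirement Security Contribution: YTD R$202,000.00 ≥ cap R$199,450.00 → R$0.00
Pension Levy: 3% × R$14,075.00 = R$422.25
Long-Term Care Levy: 8% × R$14,075.00 = R$1,126.00
Total: R$2,568.70 + R$0.00 + R$422.25 + R$1,126.00 = R$4,116.95

R$4,116.95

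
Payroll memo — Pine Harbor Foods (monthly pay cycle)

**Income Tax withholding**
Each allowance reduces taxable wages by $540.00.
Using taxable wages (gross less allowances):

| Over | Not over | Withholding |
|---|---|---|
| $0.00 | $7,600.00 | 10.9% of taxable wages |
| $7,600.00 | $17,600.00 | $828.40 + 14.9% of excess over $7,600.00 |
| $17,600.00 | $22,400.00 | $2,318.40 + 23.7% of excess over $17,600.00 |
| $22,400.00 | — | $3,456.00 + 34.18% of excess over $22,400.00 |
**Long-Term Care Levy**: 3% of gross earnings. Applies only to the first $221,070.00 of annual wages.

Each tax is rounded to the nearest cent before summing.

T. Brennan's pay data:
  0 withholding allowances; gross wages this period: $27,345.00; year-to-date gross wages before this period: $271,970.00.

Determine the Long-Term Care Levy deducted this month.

$0.00

Long-Term Care Levy: YTD $271,970.00 ≥ cap $221,070.00 → $0.00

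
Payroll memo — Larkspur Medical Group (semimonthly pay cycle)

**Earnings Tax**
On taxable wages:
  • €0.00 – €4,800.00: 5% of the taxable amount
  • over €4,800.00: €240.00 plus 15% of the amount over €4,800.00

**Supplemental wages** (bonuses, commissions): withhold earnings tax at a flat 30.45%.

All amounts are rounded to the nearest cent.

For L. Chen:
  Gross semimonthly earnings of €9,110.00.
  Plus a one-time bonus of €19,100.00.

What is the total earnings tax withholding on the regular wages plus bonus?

€6,702.45

Earnings Tax: taxable = €9,110.00
  €240.00 + 15% × (€9,110.00 − €4,800.00) = €240.00 + 15% × €4,310.00 = €886.50
Supplemental (30.45% flat on bonus): 30.45% × €19,100.00 = €5,815.95
Total earnings tax: €886.50 + €5,815.95 = €6,702.45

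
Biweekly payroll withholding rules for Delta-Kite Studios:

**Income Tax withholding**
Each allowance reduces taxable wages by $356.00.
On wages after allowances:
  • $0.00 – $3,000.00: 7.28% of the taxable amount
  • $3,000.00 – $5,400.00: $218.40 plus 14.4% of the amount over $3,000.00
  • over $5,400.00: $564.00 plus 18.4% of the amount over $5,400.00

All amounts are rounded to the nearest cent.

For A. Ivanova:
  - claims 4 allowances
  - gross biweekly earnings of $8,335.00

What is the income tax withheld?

Income Tax: taxable = $8,335.00 − 4×$356.00 = $6,911.00
  $564.00 + 18.4% × ($6,911.00 − $5,400.00) = $564.00 + 18.4% × $1,511.00 = $842.02

$842.02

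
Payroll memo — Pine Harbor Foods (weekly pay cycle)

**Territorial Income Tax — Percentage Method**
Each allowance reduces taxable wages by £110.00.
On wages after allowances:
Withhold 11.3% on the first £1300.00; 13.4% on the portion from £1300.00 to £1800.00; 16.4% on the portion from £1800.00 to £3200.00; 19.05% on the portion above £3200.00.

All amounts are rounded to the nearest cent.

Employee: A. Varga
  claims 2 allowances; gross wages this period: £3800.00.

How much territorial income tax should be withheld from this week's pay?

Territorial Income Tax: taxable = £3800.00 − 2×£110.00 = £3580.00
  £443.50 + 19.05% × (£3580.00 − £3200.00) = £443.50 + 19.05% × £380.00 = £515.89

£515.89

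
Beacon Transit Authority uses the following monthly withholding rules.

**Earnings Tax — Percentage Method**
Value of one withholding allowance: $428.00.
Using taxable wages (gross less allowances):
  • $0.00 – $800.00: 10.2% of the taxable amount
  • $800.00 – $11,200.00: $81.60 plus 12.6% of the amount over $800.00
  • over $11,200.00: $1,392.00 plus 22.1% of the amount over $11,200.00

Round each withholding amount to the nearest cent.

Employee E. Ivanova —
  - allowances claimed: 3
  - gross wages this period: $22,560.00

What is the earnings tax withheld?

Earnings Tax: taxable = $22,560.00 − 3×$428.00 = $21,276.00
  $1,392.00 + 22.1% × ($21,276.00 − $11,200.00) = $1,392.00 + 22.1% × $10,076.00 = $3,618.80

$3,618.80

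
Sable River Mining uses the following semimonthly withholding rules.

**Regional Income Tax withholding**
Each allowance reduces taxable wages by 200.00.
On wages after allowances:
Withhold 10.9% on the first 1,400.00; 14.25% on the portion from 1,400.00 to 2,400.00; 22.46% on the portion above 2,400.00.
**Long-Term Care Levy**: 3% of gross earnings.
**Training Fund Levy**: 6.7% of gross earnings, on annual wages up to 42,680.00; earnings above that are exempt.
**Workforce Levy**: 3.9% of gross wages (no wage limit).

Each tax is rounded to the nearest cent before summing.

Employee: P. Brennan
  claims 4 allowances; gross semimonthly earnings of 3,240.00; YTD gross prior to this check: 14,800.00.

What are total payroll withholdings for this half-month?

744.72

Regional Income Tax: taxable = 3,240.00 − 4×200.00 = 2,440.00
  295.10 + 22.46% × (2,440.00 − 2,400.00) = 295.10 + 22.46% × 40.00 = 304.08
Long-Term Care Levy: 3% × 3,240.00 = 97.20
Training Fund Levy: 6.7% × 3,240.00 = 217.08
Workforce Levy: 3.9% × 3,240.00 = 126.36
Total: 304.08 + 97.20 + 217.08 + 126.36 = 744.72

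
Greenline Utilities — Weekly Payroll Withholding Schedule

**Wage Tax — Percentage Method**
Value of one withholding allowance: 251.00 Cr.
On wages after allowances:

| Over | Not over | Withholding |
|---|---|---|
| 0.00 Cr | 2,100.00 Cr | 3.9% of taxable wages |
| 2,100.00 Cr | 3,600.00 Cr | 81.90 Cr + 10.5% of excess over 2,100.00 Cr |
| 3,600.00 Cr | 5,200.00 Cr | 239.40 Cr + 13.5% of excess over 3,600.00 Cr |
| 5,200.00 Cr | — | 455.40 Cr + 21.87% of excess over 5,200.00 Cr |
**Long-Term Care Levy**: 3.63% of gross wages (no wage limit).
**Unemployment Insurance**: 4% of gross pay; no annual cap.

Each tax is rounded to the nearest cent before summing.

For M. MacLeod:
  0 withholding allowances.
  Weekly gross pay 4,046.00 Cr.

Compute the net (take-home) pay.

3,437.68 Cr

Wage Tax: taxable = 4,046.00 Cr
  239.40 Cr + 13.5% × (4,046.00 Cr − 3,600.00 Cr) = 239.40 Cr + 13.5% × 446.00 Cr = 299.61 Cr
Long-Term Care Levy: 3.63% × 4,046.00 Cr = 146.87 Cr
Unemployment Insurance: 4% × 4,046.00 Cr = 161.84 Cr
Total withheld: 299.61 Cr + 146.87 Cr + 161.84 Cr = 608.32 Cr
Net pay: 4,046.00 Cr − 608.32 Cr = 3,437.68 Cr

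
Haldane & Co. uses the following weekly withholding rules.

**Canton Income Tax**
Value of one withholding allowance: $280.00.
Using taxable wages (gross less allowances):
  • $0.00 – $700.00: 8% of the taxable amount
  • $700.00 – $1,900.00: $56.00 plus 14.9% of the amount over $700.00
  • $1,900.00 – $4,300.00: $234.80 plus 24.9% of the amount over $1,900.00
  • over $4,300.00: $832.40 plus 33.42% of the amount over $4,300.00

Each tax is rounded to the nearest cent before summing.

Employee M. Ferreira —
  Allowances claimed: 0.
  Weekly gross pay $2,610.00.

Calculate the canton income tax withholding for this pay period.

Canton Income Tax: taxable = $2,610.00
  $234.80 + 24.9% × ($2,610.00 − $1,900.00) = $234.80 + 24.9% × $710.00 = $411.59

$411.59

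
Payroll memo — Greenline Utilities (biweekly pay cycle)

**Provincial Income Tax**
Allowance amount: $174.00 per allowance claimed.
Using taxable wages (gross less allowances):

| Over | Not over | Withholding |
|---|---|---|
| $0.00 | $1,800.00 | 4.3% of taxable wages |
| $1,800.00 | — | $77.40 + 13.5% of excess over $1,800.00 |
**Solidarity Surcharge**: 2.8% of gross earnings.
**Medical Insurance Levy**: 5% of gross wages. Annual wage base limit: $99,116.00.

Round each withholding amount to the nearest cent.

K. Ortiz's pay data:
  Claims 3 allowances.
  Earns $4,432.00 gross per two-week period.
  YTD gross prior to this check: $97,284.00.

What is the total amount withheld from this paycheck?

Provincial Income Tax: taxable = $4,432.00 − 3×$174.00 = $3,910.00
  $77.40 + 13.5% × ($3,910.00 − $1,800.00) = $77.40 + 13.5% × $2,110.00 = $362.25
Solidarity Surcharge: 2.8% × $4,432.00 = $124.10
Medical Insurance Levy: cap $99,116.00 − YTD $97,284.00 = $1,832.00 subject; 5% × $1,832.00 = $91.60
Total: $362.25 + $124.10 + $91.60 = $577.95

$577.95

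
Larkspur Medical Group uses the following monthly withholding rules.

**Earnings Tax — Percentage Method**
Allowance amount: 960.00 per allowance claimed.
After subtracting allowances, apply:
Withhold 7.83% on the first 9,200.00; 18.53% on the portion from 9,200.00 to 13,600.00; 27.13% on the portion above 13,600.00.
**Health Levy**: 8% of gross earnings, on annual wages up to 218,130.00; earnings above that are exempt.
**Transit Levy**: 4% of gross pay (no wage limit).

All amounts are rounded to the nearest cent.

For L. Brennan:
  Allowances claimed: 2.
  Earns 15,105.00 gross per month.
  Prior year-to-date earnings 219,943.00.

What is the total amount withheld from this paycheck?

2,062.98

Earnings Tax: taxable = 15,105.00 − 2×960.00 = 13,185.00
  720.36 + 18.53% × (13,185.00 − 9,200.00) = 720.36 + 18.53% × 3,985.00 = 1,458.78
Health Levy: YTD 219,943.00 ≥ cap 218,130.00 → 0.00
Transit Levy: 4% × 15,105.00 = 604.20
Total: 1,458.78 + 0.00 + 604.20 = 2,062.98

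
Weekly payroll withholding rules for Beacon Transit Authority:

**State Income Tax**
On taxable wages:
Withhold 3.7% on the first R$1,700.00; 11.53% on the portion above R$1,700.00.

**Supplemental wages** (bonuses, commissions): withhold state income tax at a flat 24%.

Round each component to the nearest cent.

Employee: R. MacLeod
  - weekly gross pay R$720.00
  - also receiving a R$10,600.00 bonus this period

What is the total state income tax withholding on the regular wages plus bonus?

R$2,570.64

State Income Tax: taxable = R$720.00
  3.7% × R$720.00 = R$26.64
Supplemental (24% flat on bonus): 24% × R$10,600.00 = R$2,544.00
Total state income tax: R$26.64 + R$2,544.00 = R$2,570.64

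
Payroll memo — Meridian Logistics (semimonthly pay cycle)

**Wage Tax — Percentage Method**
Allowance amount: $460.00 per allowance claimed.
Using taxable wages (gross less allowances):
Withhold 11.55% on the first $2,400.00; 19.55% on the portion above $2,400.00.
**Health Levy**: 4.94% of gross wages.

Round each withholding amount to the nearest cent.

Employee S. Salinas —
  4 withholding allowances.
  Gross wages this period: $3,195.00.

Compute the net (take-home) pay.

$2,880.67

Wage Tax: taxable = $3,195.00 − 4×$460.00 = $1,355.00
  11.55% × $1,355.00 = $156.50
Health Levy: 4.94% × $3,195.00 = $157.83
Total withheld: $156.50 + $157.83 = $314.33
Net pay: $3,195.00 − $314.33 = $2,880.67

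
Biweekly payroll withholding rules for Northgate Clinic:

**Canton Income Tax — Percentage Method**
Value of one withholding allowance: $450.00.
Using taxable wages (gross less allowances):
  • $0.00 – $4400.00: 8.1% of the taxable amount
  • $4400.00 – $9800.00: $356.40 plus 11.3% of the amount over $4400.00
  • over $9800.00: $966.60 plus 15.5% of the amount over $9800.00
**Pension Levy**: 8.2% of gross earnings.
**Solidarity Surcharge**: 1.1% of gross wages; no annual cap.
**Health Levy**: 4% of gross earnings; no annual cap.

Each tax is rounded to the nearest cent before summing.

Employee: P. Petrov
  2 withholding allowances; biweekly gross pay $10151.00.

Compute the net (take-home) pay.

$7896.36

Canton Income Tax: taxable = $10151.00 − 2×$450.00 = $9251.00
  $356.40 + 11.3% × ($9251.00 − $4400.00) = $356.40 + 11.3% × $4851.00 = $904.56
Pension Levy: 8.2% × $10151.00 = $832.38
Solidarity Surcharge: 1.1% × $10151.00 = $111.66
Health Levy: 4% × $10151.00 = $406.04
Total withheld: $904.56 + $832.38 + $111.66 + $406.04 = $2254.64
Net pay: $10151.00 − $2254.64 = $7896.36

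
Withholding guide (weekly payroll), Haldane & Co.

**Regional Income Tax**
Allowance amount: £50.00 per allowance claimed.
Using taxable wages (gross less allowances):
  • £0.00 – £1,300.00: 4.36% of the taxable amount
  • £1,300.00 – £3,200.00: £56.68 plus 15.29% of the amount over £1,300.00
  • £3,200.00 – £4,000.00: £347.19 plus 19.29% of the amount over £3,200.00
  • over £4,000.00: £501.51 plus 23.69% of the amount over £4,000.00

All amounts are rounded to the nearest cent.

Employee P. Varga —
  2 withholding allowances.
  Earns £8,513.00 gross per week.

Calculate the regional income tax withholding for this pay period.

Regional Income Tax: taxable = £8,513.00 − 2×£50.00 = £8,413.00
  £501.51 + 23.69% × (£8,413.00 − £4,000.00) = £501.51 + 23.69% × £4,413.00 = £1,546.95

£1,546.95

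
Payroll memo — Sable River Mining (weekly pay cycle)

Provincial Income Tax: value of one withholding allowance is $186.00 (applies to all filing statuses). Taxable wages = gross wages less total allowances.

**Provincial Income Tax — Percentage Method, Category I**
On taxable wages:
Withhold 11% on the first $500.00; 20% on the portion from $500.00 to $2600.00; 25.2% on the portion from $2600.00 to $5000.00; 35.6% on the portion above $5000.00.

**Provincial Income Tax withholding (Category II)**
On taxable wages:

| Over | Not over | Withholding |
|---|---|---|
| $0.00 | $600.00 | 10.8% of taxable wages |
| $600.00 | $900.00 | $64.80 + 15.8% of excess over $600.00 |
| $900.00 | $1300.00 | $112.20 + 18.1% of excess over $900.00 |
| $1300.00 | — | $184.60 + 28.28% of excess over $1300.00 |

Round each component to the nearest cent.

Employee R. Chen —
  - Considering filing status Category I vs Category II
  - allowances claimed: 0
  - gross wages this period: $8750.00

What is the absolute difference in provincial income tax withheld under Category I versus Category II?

Provincial Income Tax (Category I): taxable = $8750.00
  $1079.80 + 35.6% × ($8750.00 − $5000.00) = $1079.80 + 35.6% × $3750.00 = $2414.80
Provincial Income Tax (Category II): taxable = $8750.00
  $184.60 + 28.28% × ($8750.00 − $1300.00) = $184.60 + 28.28% × $7450.00 = $2291.46
Difference: |$2414.80 − $2291.46| = $123.34 (higher under Category I)

$123.34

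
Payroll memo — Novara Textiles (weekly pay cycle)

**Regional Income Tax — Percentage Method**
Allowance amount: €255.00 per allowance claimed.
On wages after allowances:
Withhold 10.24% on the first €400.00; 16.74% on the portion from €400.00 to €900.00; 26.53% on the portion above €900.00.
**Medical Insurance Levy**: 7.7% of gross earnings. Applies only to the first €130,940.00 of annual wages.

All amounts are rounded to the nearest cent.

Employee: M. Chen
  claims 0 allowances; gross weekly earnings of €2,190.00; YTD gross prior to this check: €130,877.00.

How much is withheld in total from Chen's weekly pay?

Regional Income Tax: taxable = €2,190.00
  €124.66 + 26.53% × (€2,190.00 − €900.00) = €124.66 + 26.53% × €1,290.00 = €466.90
Medical Insurance Levy: cap €130,940.00 − YTD €130,877.00 = €63.00 subject; 7.7% × €63.00 = €4.85
Total: €466.90 + €4.85 = €471.75

€471.75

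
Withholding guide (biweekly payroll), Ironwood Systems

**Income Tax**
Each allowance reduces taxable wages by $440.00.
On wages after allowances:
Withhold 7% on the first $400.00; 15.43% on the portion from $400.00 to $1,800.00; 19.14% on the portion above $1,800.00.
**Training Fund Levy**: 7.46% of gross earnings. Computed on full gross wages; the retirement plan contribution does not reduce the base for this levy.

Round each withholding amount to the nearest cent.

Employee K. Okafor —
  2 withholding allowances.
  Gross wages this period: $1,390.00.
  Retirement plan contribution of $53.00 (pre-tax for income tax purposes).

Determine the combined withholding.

$140.49

Income Tax: taxable = $1,390.00 − $53.00 − 2×$440.00 = $457.00
  $28.00 + 15.43% × ($457.00 − $400.00) = $28.00 + 15.43% × $57.00 = $36.80
Training Fund Levy: 7.46% × $1,390.00 = $103.69
Total: $36.80 + $103.69 = $140.49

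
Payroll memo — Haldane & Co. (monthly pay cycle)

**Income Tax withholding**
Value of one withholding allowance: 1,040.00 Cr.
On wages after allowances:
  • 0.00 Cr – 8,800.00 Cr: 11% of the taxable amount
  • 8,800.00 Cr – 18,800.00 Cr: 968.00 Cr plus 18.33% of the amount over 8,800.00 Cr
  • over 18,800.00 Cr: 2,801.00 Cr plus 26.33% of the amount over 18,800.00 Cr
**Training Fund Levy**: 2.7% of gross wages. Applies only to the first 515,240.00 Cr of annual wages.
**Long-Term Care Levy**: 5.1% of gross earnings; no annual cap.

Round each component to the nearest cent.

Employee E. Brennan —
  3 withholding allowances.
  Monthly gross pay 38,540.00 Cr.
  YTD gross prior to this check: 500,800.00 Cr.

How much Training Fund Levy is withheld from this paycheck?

389.88 Cr

Training Fund Levy: cap 515,240.00 Cr − YTD 500,800.00 Cr = 14,440.00 Cr subject; 2.7% × 14,440.00 Cr = 389.88 Cr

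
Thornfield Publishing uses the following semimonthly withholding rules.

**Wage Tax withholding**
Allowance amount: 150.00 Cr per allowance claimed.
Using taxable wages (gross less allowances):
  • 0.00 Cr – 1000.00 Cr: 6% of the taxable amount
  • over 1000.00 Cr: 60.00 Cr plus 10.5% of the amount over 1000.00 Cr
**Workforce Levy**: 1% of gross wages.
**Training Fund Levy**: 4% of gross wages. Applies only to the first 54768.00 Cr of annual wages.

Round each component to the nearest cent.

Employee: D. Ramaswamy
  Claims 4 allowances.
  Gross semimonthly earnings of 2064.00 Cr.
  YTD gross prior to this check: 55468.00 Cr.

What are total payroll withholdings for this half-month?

129.36 Cr

Wage Tax: taxable = 2064.00 Cr − 4×150.00 Cr = 1464.00 Cr
  60.00 Cr + 10.5% × (1464.00 Cr − 1000.00 Cr) = 60.00 Cr + 10.5% × 464.00 Cr = 108.72 Cr
Workforce Levy: 1% × 2064.00 Cr = 20.64 Cr
Training Fund Levy: YTD 55468.00 Cr ≥ cap 54768.00 Cr → 0.00 Cr
Total: 108.72 Cr + 20.64 Cr + 0.00 Cr = 129.36 Cr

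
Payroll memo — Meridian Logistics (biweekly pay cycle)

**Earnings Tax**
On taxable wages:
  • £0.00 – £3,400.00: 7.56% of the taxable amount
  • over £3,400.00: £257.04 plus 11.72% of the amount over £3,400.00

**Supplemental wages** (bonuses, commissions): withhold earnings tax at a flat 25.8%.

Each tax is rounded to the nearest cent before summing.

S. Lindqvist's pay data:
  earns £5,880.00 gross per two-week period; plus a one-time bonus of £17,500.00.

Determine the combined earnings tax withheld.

Earnings Tax: taxable = £5,880.00
  £257.04 + 11.72% × (£5,880.00 − £3,400.00) = £257.04 + 11.72% × £2,480.00 = £547.70
Supplemental (25.8% flat on bonus): 25.8% × £17,500.00 = £4,515.00
Total earnings tax: £547.70 + £4,515.00 = £5,062.70

£5,062.70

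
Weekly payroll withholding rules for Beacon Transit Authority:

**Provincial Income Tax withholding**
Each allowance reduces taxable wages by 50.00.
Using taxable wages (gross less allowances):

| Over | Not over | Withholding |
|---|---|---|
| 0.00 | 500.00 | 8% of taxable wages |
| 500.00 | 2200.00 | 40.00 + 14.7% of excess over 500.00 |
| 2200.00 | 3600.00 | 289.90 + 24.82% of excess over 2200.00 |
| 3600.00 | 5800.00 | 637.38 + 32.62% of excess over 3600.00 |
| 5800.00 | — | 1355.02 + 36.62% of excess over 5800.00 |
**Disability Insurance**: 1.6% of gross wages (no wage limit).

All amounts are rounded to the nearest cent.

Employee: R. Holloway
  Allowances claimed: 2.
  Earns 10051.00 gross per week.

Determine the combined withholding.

Provincial Income Tax: taxable = 10051.00 − 2×50.00 = 9951.00
  1355.02 + 36.62% × (9951.00 − 5800.00) = 1355.02 + 36.62% × 4151.00 = 2875.12
Disability Insurance: 1.6% × 10051.00 = 160.82
Total: 2875.12 + 160.82 = 3035.94

3035.94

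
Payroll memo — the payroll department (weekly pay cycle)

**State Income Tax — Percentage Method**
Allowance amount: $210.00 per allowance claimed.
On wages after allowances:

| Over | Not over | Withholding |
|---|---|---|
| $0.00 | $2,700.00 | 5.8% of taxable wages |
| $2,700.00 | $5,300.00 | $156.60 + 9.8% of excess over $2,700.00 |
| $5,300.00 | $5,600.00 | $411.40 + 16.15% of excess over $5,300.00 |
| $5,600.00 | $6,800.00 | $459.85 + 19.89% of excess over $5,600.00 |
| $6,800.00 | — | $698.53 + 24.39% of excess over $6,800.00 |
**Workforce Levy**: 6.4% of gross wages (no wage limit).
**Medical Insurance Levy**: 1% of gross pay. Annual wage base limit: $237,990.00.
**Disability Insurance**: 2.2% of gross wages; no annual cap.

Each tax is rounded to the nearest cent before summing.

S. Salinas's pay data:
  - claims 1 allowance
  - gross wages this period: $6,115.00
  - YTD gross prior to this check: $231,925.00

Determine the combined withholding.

$1,107.05

State Income Tax: taxable = $6,115.00 − 1×$210.00 = $5,905.00
  $459.85 + 19.89% × ($5,905.00 − $5,600.00) = $459.85 + 19.89% × $305.00 = $520.51
Workforce Levy: 6.4% × $6,115.00 = $391.36
Medical Insurance Levy: cap $237,990.00 − YTD $231,925.00 = $6,065.00 subject; 1% × $6,065.00 = $60.65
Disability Insurance: 2.2% × $6,115.00 = $134.53
Total: $520.51 + $391.36 + $60.65 + $134.53 = $1,107.05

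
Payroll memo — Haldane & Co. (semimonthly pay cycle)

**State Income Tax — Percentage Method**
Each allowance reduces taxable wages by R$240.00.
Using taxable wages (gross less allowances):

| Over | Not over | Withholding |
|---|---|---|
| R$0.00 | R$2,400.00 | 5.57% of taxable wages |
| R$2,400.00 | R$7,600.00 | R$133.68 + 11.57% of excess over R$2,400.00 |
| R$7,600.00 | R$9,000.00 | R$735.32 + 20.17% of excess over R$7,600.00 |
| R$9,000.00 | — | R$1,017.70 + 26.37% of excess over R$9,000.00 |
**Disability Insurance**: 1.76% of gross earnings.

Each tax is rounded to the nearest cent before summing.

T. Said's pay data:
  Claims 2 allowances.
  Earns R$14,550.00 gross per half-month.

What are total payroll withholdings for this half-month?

R$2,610.74

State Income Tax: taxable = R$14,550.00 − 2×R$240.00 = R$14,070.00
  R$1,017.70 + 26.37% × (R$14,070.00 − R$9,000.00) = R$1,017.70 + 26.37% × R$5,070.00 = R$2,354.66
Disability Insurance: 1.76% × R$14,550.00 = R$256.08
Total: R$2,354.66 + R$256.08 = R$2,610.74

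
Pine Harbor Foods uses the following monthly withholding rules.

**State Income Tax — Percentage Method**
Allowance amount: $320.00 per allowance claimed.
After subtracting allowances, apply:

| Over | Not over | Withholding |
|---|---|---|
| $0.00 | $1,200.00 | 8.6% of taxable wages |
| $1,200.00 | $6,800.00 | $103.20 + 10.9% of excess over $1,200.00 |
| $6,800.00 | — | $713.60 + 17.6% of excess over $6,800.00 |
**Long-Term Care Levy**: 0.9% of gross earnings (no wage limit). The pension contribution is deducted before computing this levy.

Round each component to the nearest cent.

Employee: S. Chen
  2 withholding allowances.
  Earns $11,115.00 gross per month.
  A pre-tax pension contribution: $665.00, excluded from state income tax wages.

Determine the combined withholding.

$1,337.41

State Income Tax: taxable = $11,115.00 − $665.00 − 2×$320.00 = $9,810.00
  $713.60 + 17.6% × ($9,810.00 − $6,800.00) = $713.60 + 17.6% × $3,010.00 = $1,243.36
Long-Term Care Levy: 0.9% × $10,450.00 = $94.05
Total: $1,243.36 + $94.05 = $1,337.41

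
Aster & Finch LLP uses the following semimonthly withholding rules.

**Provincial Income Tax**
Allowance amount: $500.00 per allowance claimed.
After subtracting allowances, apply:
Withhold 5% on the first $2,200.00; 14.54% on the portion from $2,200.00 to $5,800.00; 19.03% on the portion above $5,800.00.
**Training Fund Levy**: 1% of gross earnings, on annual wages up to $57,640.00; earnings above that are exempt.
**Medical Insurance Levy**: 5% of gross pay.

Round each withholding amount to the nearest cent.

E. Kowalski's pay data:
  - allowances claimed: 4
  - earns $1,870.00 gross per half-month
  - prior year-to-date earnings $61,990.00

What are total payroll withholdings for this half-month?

$93.50

Provincial Income Tax: taxable = $1,870.00 − 4×$500.00 = $-130.00
  Taxable ≤ 0 → $0.00
Training Fund Levy: YTD $61,990.00 ≥ cap $57,640.00 → $0.00
Medical Insurance Levy: 5% × $1,870.00 = $93.50
Total: $0.00 + $0.00 + $93.50 = $93.50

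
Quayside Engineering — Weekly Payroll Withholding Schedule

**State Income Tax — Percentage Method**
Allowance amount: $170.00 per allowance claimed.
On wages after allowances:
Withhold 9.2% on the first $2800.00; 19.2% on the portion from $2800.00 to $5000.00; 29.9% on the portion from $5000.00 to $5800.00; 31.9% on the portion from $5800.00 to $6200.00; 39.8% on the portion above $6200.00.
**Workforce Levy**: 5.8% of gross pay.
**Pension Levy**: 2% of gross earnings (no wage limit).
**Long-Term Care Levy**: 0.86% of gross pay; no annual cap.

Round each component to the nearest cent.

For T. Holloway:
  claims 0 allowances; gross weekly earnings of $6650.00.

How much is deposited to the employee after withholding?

$4848.21

State Income Tax: taxable = $6650.00
  $1046.80 + 39.8% × ($6650.00 − $6200.00) = $1046.80 + 39.8% × $450.00 = $1225.90
Workforce Levy: 5.8% × $6650.00 = $385.70
Pension Levy: 2% × $6650.00 = $133.00
Long-Term Care Levy: 0.86% × $6650.00 = $57.19
Total withheld: $1225.90 + $385.70 + $133.00 + $57.19 = $1801.79
Net pay: $6650.00 − $1801.79 = $4848.21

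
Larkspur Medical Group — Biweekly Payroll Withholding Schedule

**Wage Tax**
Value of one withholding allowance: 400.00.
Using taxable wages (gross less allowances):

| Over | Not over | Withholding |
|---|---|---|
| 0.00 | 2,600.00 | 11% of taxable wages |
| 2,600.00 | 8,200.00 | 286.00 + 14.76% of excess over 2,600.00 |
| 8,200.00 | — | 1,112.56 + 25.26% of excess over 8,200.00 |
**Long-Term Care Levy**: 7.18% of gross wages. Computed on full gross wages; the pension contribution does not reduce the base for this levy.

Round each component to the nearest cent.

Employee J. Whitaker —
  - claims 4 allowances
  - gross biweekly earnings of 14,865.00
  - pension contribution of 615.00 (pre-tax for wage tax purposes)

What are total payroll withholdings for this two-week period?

Wage Tax: taxable = 14,865.00 − 615.00 − 4×400.00 = 12,650.00
  1,112.56 + 25.26% × (12,650.00 − 8,200.00) = 1,112.56 + 25.26% × 4,450.00 = 2,236.63
Long-Term Care Levy: 7.18% × 14,865.00 = 1,067.31
Total: 2,236.63 + 1,067.31 = 3,303.94

3,303.94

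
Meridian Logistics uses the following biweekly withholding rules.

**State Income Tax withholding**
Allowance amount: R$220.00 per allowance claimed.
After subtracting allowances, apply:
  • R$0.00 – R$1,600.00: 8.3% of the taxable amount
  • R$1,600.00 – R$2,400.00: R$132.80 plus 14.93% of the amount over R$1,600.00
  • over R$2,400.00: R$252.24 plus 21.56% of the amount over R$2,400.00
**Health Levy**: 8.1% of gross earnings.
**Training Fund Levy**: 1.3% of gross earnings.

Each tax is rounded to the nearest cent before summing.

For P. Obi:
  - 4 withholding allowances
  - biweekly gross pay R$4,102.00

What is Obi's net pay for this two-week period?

State Income Tax: taxable = R$4,102.00 − 4×R$220.00 = R$3,222.00
  R$252.24 + 21.56% × (R$3,222.00 − R$2,400.00) = R$252.24 + 21.56% × R$822.00 = R$429.46
Health Levy: 8.1% × R$4,102.00 = R$332.26
Training Fund Levy: 1.3% × R$4,102.00 = R$53.33
Total withheld: R$429.46 + R$332.26 + R$53.33 = R$815.05
Net pay: R$4,102.00 − R$815.05 = R$3,286.95

R$3,286.95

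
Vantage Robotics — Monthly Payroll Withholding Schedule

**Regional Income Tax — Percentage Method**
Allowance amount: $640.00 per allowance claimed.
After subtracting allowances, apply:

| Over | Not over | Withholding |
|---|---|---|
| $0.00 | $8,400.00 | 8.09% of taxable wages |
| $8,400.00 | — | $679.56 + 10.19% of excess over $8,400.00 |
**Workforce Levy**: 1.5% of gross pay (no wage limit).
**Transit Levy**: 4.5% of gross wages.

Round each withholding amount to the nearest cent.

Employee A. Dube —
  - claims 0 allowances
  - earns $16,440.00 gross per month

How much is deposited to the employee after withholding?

$13,954.76

Regional Income Tax: taxable = $16,440.00
  $679.56 + 10.19% × ($16,440.00 − $8,400.00) = $679.56 + 10.19% × $8,040.00 = $1,498.84
Workforce Levy: 1.5% × $16,440.00 = $246.60
Transit Levy: 4.5% × $16,440.00 = $739.80
Total withheld: $1,498.84 + $246.60 + $739.80 = $2,485.24
Net pay: $16,440.00 − $2,485.24 = $13,954.76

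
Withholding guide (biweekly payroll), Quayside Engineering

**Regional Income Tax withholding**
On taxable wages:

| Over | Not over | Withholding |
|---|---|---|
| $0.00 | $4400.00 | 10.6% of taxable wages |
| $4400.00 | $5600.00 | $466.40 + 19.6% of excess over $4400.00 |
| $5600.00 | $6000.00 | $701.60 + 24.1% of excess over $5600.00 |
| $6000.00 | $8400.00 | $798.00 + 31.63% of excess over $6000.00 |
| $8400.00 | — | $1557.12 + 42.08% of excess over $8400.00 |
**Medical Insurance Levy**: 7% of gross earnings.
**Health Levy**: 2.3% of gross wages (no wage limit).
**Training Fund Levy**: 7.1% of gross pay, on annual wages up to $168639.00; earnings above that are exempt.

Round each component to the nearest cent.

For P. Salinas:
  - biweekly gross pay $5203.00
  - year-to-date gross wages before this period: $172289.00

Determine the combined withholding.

Regional Income Tax: taxable = $5203.00
  $466.40 + 19.6% × ($5203.00 − $4400.00) = $466.40 + 19.6% × $803.00 = $623.79
Medical Insurance Levy: 7% × $5203.00 = $364.21
Health Levy: 2.3% × $5203.00 = $119.67
Training Fund Levy: YTD $172289.00 ≥ cap $168639.00 → $0.00
Total: $623.79 + $364.21 + $119.67 + $0.00 = $1107.67

$1107.67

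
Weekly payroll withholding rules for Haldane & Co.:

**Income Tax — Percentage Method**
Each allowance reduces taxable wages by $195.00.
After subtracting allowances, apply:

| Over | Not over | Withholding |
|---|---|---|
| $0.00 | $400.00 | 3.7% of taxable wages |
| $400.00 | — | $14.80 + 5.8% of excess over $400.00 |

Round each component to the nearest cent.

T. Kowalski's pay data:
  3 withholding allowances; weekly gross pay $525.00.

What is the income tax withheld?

Income Tax: taxable = $525.00 − 3×$195.00 = $-60.00
  Taxable ≤ 0 → $0.00

$0.00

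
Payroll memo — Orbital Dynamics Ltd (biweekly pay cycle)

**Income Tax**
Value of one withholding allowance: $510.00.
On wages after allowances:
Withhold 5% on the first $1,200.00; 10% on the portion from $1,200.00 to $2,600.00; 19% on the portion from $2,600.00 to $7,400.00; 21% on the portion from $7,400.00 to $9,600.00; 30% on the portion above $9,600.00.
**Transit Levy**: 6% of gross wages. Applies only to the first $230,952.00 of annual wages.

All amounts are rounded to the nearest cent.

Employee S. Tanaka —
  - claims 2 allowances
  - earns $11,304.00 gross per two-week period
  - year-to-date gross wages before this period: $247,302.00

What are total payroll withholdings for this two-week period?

$1,779.20

Income Tax: taxable = $11,304.00 − 2×$510.00 = $10,284.00
  $1,574.00 + 30% × ($10,284.00 − $9,600.00) = $1,574.00 + 30% × $684.00 = $1,779.20
Transit Levy: YTD $247,302.00 ≥ cap $230,952.00 → $0.00
Total: $1,779.20 + $0.00 = $1,779.20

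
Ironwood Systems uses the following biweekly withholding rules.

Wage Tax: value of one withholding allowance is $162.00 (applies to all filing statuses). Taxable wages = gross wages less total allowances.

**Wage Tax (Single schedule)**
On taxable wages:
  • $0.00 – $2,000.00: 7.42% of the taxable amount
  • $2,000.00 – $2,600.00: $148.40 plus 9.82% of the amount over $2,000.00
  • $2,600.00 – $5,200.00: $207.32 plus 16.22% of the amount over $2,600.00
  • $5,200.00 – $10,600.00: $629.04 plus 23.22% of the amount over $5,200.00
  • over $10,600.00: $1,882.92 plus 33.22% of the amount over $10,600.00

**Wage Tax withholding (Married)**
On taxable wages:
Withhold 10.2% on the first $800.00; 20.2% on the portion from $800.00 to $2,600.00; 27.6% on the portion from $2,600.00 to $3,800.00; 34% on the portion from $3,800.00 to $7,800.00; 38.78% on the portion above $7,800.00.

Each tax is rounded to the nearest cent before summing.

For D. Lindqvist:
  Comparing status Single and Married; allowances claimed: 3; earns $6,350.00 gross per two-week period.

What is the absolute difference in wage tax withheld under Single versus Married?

$694.94

Wage Tax (Single): taxable = $6,350.00 − 3×$162.00 = $5,864.00
  $629.04 + 23.22% × ($5,864.00 − $5,200.00) = $629.04 + 23.22% × $664.00 = $783.22
Wage Tax (Married): taxable = $6,350.00 − 3×$162.00 = $5,864.00
  $776.40 + 34% × ($5,864.00 − $3,800.00) = $776.40 + 34% × $2,064.00 = $1,478.16
Difference: |$783.22 − $1,478.16| = $694.94 (higher under Married)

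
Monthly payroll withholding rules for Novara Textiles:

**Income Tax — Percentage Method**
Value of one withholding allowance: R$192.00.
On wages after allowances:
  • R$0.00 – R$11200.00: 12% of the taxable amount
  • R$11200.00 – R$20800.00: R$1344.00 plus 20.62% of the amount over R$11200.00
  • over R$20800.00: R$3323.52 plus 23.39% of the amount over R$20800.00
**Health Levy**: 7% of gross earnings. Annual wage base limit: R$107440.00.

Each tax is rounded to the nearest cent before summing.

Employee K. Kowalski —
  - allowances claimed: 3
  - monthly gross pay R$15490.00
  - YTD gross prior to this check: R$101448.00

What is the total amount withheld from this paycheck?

Income Tax: taxable = R$15490.00 − 3×R$192.00 = R$14914.00
  R$1344.00 + 20.62% × (R$14914.00 − R$11200.00) = R$1344.00 + 20.62% × R$3714.00 = R$2109.83
Health Levy: cap R$107440.00 − YTD R$101448.00 = R$5992.00 subject; 7% × R$5992.00 = R$419.44
Total: R$2109.83 + R$419.44 = R$2529.27

R$2529.27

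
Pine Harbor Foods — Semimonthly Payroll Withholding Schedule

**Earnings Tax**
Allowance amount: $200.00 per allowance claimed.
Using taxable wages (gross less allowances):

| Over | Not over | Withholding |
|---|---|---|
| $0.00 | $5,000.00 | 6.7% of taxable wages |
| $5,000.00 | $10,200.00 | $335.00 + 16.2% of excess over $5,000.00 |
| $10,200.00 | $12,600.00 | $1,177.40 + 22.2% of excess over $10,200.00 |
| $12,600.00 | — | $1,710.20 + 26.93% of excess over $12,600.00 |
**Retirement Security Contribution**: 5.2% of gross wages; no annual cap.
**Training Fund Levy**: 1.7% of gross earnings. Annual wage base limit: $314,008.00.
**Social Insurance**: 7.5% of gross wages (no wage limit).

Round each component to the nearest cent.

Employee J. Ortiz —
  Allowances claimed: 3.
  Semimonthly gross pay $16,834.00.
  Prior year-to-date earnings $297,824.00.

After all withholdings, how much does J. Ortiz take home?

$11,732.11

Earnings Tax: taxable = $16,834.00 − 3×$200.00 = $16,234.00
  $1,710.20 + 26.93% × ($16,234.00 − $12,600.00) = $1,710.20 + 26.93% × $3,634.00 = $2,688.84
Retirement Security Contribution: 5.2% × $16,834.00 = $875.37
Training Fund Levy: cap $314,008.00 − YTD $297,824.00 = $16,184.00 subject; 1.7% × $16,184.00 = $275.13
Social Insurance: 7.5% × $16,834.00 = $1,262.55
Total withheld: $2,688.84 + $875.37 + $275.13 + $1,262.55 = $5,101.89
Net pay: $16,834.00 − $5,101.89 = $11,732.11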